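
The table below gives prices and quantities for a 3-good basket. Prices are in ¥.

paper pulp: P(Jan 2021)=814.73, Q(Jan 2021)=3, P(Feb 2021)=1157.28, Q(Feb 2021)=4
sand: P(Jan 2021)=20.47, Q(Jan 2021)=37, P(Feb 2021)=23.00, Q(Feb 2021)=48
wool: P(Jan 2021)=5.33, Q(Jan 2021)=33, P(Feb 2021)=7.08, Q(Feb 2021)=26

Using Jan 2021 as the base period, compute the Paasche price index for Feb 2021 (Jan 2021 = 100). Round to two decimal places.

Paasche price index uses current-period quantities as weights.
ΣP(Feb 2021)·Q(Feb 2021) = 1157.28×4 + 23.00×48 + 7.08×26 = 4629.12 + 1104 + 184.08 = 5917.2
ΣP(Jan 2021)·Q(Feb 2021) = 814.73×4 + 20.47×48 + 5.33×26 = 3258.92 + 982.56 + 138.58 = 4380.06
Index = 5917.2 / 4380.06 × 100 = 135.0940

135.09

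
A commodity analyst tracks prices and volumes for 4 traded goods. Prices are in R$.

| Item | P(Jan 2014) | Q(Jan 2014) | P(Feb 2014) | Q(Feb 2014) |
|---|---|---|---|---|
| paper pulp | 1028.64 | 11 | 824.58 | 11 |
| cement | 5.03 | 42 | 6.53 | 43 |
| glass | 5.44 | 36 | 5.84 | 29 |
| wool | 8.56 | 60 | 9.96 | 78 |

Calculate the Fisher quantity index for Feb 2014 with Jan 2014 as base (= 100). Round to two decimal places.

Laspeyres component (base-period weights):
ΣP(Jan 2014)Q(Feb 2014) = 1028.64×11 + 5.03×43 + 5.44×29 + 8.56×78 = 11315.04 + 216.29 + 157.76 + 667.68 = 12356.77
ΣP(Jan 2014)Q(Jan 2014) = 1028.64×11 + 5.03×42 + 5.44×36 + 8.56×60 = 11315.04 + 211.26 + 195.84 + 513.6 = 12235.74
L = 12356.77 / 12235.74 × 100 = 100.9892
Paasche component (current-period weights):
ΣP(Feb 2014)Q(Feb 2014) = 824.58×11 + 6.53×43 + 5.84×29 + 9.96×78 = 9070.38 + 280.79 + 169.36 + 776.88 = 10297.41
ΣP(Feb 2014)Q(Jan 2014) = 824.58×11 + 6.53×42 + 5.84×36 + 9.96×60 = 9070.38 + 274.26 + 210.24 + 597.6 = 10152.48
P = 10297.41 / 10152.48 × 100 = 101.4275
Fisher = √(L × P) = √(100.9892 × 101.4275) = 101.2081

101.21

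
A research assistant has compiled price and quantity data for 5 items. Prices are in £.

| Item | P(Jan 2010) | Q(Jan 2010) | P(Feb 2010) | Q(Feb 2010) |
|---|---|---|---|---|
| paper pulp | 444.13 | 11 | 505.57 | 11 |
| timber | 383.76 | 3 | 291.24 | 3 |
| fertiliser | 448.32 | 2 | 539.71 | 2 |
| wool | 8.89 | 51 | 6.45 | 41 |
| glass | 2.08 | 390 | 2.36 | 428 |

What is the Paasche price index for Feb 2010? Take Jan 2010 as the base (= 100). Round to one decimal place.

Paasche price index uses current-period quantities as weights.
ΣP(Feb 2010)·Q(Feb 2010) = 505.57×11 + 291.24×3 + 539.71×2 + 6.45×41 + 2.36×428 = 5561.27 + 873.72 + 1079.42 + 264.45 + 1010.08 = 8788.94
ΣP(Jan 2010)·Q(Feb 2010) = 444.13×11 + 383.76×3 + 448.32×2 + 8.89×41 + 2.08×428 = 4885.43 + 1151.28 + 896.64 + 364.49 + 890.24 = 8188.08
Index = 8788.94 / 8188.08 × 100 = 107.3382

107.3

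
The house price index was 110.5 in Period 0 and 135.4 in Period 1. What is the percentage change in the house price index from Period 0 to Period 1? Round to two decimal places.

22.53%

Change = (135.4 − 110.5) / 110.5 × 100
       = 24.9 / 110.5 × 100 = 22.5339%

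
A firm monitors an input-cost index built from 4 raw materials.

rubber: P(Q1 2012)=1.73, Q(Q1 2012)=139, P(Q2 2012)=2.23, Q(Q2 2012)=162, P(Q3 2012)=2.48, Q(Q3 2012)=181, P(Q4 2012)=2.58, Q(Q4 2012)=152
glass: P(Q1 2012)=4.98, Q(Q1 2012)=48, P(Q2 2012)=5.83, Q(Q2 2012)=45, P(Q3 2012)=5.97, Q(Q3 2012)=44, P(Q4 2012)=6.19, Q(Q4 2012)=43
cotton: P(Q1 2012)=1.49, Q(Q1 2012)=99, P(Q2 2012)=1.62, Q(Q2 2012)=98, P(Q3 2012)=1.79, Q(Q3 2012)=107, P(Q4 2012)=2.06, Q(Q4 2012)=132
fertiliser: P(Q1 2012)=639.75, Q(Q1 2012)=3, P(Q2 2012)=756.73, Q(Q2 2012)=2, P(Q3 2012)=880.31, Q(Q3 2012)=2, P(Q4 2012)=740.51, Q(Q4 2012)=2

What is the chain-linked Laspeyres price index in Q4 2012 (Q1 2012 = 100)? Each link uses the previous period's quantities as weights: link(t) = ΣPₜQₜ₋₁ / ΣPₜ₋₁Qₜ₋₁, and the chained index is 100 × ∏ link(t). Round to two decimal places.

Link Q1 2012→Q2 2012:
ΣP(Q2 2012)Q(Q1 2012) = 2.23×139 + 5.83×48 + 1.62×99 + 756.73×3 = 309.97 + 279.84 + 160.38 + 2270.19 = 3020.38
ΣP(Q1 2012)Q(Q1 2012) = 1.73×139 + 4.98×48 + 1.49×99 + 639.75×3 = 240.47 + 239.04 + 147.51 + 1919.25 = 2546.27
link = 3020.38/2546.27 = 1.186198
Link Q2 2012→Q3 2012:
ΣP(Q3 2012)Q(Q2 2012) = 2.48×162 + 5.97×45 + 1.79×98 + 880.31×2 = 401.76 + 268.65 + 175.42 + 1760.62 = 2606.45
ΣP(Q2 2012)Q(Q2 2012) = 2.23×162 + 5.83×45 + 1.62×98 + 756.73×2 = 361.26 + 262.35 + 158.76 + 1513.46 = 2295.83
link = 2606.45/2295.83 = 1.135297
Link Q3 2012→Q4 2012:
ΣP(Q4 2012)Q(Q3 2012) = 2.58×181 + 6.19×44 + 2.06×107 + 740.51×2 = 466.98 + 272.36 + 220.42 + 1481.02 = 2440.78
ΣP(Q3 2012)Q(Q3 2012) = 2.48×181 + 5.97×44 + 1.79×107 + 880.31×2 = 448.88 + 262.68 + 191.53 + 1760.62 = 2663.71
link = 2440.78/2663.71 = 0.916308
Chained index = 100 × 1.186198 × 1.135297 × 0.916308 = 123.3981

123.40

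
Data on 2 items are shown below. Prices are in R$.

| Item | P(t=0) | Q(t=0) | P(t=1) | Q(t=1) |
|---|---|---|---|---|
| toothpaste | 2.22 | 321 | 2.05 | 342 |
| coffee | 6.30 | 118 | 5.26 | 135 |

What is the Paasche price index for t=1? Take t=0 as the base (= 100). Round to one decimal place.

Paasche price index uses current-period quantities as weights.
ΣP(t=1)·Q(t=1) = 2.05×342 + 5.26×135 = 701.1 + 710.1 = 1411.2
ΣP(t=0)·Q(t=1) = 2.22×342 + 6.30×135 = 759.24 + 850.5 = 1609.74
Index = 1411.2 / 1609.74 × 100 = 87.6663

87.7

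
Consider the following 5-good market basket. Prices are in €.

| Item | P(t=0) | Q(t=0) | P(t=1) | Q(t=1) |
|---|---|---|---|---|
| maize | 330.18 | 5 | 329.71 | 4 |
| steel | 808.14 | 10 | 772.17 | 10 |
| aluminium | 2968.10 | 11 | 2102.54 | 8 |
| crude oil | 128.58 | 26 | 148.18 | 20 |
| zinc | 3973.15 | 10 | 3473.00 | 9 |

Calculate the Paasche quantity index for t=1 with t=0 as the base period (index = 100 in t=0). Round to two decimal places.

84.53

Paasche quantity index uses current-period prices as weights.
ΣP(t=1)·Q(t=1) = 329.71×4 + 772.17×10 + 2102.54×8 + 148.18×20 + 3473.00×9 = 1318.84 + 7721.7 + 16820.32 + 2963.6 + 31257 = 60081.46
ΣP(t=1)·Q(t=0) = 329.71×5 + 772.17×10 + 2102.54×11 + 148.18×26 + 3473.00×10 = 1648.55 + 7721.7 + 23127.94 + 3852.68 + 34730 = 71080.87
Index = 60081.46 / 71080.87 × 100 = 84.5255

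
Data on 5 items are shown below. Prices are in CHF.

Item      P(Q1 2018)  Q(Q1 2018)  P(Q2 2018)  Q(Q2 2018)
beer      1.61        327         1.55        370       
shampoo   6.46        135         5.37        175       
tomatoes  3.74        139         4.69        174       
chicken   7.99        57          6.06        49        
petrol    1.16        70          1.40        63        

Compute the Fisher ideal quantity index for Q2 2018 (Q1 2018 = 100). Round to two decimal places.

Laspeyres component (base-period weights):
ΣP(Q1 2018)Q(Q2 2018) = 1.61×370 + 6.46×175 + 3.74×174 + 7.99×49 + 1.16×63 = 595.7 + 1130.5 + 650.76 + 391.51 + 73.08 = 2841.55
ΣP(Q1 2018)Q(Q1 2018) = 1.61×327 + 6.46×135 + 3.74×139 + 7.99×57 + 1.16×70 = 526.47 + 872.1 + 519.86 + 455.43 + 81.2 = 2455.06
L = 2841.55 / 2455.06 × 100 = 115.7426
Paasche component (current-period weights):
ΣP(Q2 2018)Q(Q2 2018) = 1.55×370 + 5.37×175 + 4.69×174 + 6.06×49 + 1.40×63 = 573.5 + 939.75 + 816.06 + 296.94 + 88.2 = 2714.45
ΣP(Q2 2018)Q(Q1 2018) = 1.55×327 + 5.37×135 + 4.69×139 + 6.06×57 + 1.40×70 = 506.85 + 724.95 + 651.91 + 345.42 + 98 = 2327.13
P = 2714.45 / 2327.13 × 100 = 116.6437
Fisher = √(L × P) = √(115.7426 × 116.6437) = 116.1923

116.19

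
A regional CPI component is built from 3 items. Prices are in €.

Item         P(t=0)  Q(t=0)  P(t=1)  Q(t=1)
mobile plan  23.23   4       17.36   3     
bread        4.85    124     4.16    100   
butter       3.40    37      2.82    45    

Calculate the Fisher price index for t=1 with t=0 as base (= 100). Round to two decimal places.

84.08

Laspeyres component (base-period weights):
ΣP(t=1)Q(t=0) = 17.36×4 + 4.16×124 + 2.82×37 = 69.44 + 515.84 + 104.34 = 689.62
ΣP(t=0)Q(t=0) = 23.23×4 + 4.85×124 + 3.40×37 = 92.92 + 601.4 + 125.8 = 820.12
L = 689.62 / 820.12 × 100 = 84.0877
Paasche component (current-period weights):
ΣP(t=1)Q(t=1) = 17.36×3 + 4.16×100 + 2.82×45 = 52.08 + 416 + 126.9 = 594.98
ΣP(t=0)Q(t=1) = 23.23×3 + 4.85×100 + 3.40×45 = 69.69 + 485 + 153 = 707.69
P = 594.98 / 707.69 × 100 = 84.0735
Fisher = √(L × P) = √(84.0877 × 84.0735) = 84.0806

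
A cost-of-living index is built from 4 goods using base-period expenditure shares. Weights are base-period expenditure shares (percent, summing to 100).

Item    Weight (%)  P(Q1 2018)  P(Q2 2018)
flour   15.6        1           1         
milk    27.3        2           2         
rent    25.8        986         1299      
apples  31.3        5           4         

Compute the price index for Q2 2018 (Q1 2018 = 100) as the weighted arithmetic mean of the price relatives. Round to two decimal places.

flour: 15.6 × (1/1) = 15.6 × 1.000000 = 15.6000
milk: 27.3 × (2/2) = 27.3 × 1.000000 = 27.3000
rent: 25.8 × (1299/986) = 25.8 × 1.317444 = 33.9901
apples: 31.3 × (4/5) = 31.3 × 0.800000 = 25.0400
Index = Σ wᵢ·(p₁ᵢ/p₀ᵢ) = 15.6000 + 27.3000 + 33.9901 + 25.0400 = 101.9301

101.93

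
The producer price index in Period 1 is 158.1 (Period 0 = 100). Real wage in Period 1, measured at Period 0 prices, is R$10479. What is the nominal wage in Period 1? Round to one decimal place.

Nominal = Real × (Index/100) = 10479 × (158.1/100)
        = 10479 × 1.581 = 16567.2990

16567.3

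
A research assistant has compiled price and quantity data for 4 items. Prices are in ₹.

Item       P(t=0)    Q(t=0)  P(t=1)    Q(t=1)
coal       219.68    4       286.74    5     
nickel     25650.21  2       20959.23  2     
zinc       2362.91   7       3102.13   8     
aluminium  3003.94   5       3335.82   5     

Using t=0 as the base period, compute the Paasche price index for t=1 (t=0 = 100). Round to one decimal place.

Paasche price index uses current-period quantities as weights.
ΣP(t=1)·Q(t=1) = 286.74×5 + 20959.23×2 + 3102.13×8 + 3335.82×5 = 1433.7 + 41918.46 + 24817.04 + 16679.1 = 84848.3
ΣP(t=0)·Q(t=1) = 219.68×5 + 25650.21×2 + 2362.91×8 + 3003.94×5 = 1098.4 + 51300.42 + 18903.28 + 15019.7 = 86321.8
Index = 84848.3 / 86321.8 × 100 = 98.2930

98.3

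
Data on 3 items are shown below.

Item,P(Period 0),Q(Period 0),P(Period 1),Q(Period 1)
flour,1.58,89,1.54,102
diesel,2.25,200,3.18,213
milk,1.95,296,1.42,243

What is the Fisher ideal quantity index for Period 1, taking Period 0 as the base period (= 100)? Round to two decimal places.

Laspeyres component (base-period weights):
ΣP(Period 0)Q(Period 1) = 1.58×102 + 2.25×213 + 1.95×243 = 161.16 + 479.25 + 473.85 = 1114.26
ΣP(Period 0)Q(Period 0) = 1.58×89 + 2.25×200 + 1.95×296 = 140.62 + 450 + 577.2 = 1167.82
L = 1114.26 / 1167.82 × 100 = 95.4137
Paasche component (current-period weights):
ΣP(Period 1)Q(Period 1) = 1.54×102 + 3.18×213 + 1.42×243 = 157.08 + 677.34 + 345.06 = 1179.48
ΣP(Period 1)Q(Period 0) = 1.54×89 + 3.18×200 + 1.42×296 = 137.06 + 636 + 420.32 = 1193.38
P = 1179.48 / 1193.38 × 100 = 98.8352
Fisher = √(L × P) = √(95.4137 × 98.8352) = 97.1094

97.11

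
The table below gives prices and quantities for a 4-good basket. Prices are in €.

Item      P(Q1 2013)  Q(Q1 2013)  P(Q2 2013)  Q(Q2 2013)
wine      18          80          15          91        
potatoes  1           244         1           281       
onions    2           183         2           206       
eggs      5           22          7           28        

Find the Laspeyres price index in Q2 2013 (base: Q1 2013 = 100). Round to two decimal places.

Laspeyres price index uses base-period quantities as weights.
ΣP(Q2 2013)·Q(Q1 2013) = 15×80 + 1×244 + 2×183 + 7×22 = 1200 + 244 + 366 + 154 = 1964
ΣP(Q1 2013)·Q(Q1 2013) = 18×80 + 1×244 + 2×183 + 5×22 = 1440 + 244 + 366 + 110 = 2160
Index = 1964 / 2160 × 100 = 90.9259

90.93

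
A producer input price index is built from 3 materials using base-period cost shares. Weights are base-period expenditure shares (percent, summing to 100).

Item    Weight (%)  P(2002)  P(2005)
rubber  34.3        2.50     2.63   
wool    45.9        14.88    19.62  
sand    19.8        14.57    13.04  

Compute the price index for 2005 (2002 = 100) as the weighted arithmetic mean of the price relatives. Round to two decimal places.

rubber: 34.3 × (2.63/2.50) = 34.3 × 1.052000 = 36.0836
wool: 45.9 × (19.62/14.88) = 45.9 × 1.318548 = 60.5214
sand: 19.8 × (13.04/14.57) = 19.8 × 0.894990 = 17.7208
Index = Σ wᵢ·(p₁ᵢ/p₀ᵢ) = 36.0836 + 60.5214 + 17.7208 = 114.3258

114.33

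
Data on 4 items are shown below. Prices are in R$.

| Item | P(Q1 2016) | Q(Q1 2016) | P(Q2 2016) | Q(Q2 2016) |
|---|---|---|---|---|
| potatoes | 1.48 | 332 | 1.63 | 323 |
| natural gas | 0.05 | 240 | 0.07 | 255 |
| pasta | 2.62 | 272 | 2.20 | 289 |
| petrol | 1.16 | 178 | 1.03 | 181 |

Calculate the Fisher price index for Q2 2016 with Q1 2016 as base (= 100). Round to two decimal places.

Laspeyres component (base-period weights):
ΣP(Q2 2016)Q(Q1 2016) = 1.63×332 + 0.07×240 + 2.20×272 + 1.03×178 = 541.16 + 16.8 + 598.4 + 183.34 = 1339.7
ΣP(Q1 2016)Q(Q1 2016) = 1.48×332 + 0.05×240 + 2.62×272 + 1.16×178 = 491.36 + 12 + 712.64 + 206.48 = 1422.48
L = 1339.7 / 1422.48 × 100 = 94.1806
Paasche component (current-period weights):
ΣP(Q2 2016)Q(Q2 2016) = 1.63×323 + 0.07×255 + 2.20×289 + 1.03×181 = 526.49 + 17.85 + 635.8 + 186.43 = 1366.57
ΣP(Q1 2016)Q(Q2 2016) = 1.48×323 + 0.05×255 + 2.62×289 + 1.16×181 = 478.04 + 12.75 + 757.18 + 209.96 = 1457.93
P = 1366.57 / 1457.93 × 100 = 93.7336
Fisher = √(L × P) = √(94.1806 × 93.7336) = 93.9568

93.96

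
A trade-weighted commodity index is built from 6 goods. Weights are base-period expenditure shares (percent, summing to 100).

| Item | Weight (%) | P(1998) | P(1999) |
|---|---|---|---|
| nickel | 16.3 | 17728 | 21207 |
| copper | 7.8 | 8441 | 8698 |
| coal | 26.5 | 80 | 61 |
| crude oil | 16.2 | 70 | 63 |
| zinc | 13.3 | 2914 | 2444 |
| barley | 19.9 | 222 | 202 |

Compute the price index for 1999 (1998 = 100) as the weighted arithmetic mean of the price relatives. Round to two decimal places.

nickel: 16.3 × (21207/17728) = 16.3 × 1.196243 = 19.4988
copper: 7.8 × (8698/8441) = 7.8 × 1.030447 = 8.0375
coal: 26.5 × (61/80) = 26.5 × 0.762500 = 20.2062
crude oil: 16.2 × (63/70) = 16.2 × 0.900000 = 14.5800
zinc: 13.3 × (2444/2914) = 13.3 × 0.838710 = 11.1548
barley: 19.9 × (202/222) = 19.9 × 0.909910 = 18.1072
Index = Σ wᵢ·(p₁ᵢ/p₀ᵢ) = 19.4988 + 8.0375 + 20.2062 + 14.5800 + 11.1548 + 18.1072 = 91.5845

91.58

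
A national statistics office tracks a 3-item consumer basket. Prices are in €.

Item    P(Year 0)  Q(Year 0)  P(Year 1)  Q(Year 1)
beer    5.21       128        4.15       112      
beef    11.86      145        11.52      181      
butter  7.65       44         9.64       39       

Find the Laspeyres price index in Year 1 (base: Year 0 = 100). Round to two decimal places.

Laspeyres price index uses base-period quantities as weights.
ΣP(Year 1)·Q(Year 0) = 4.15×128 + 11.52×145 + 9.64×44 = 531.2 + 1670.4 + 424.16 = 2625.76
ΣP(Year 0)·Q(Year 0) = 5.21×128 + 11.86×145 + 7.65×44 = 666.88 + 1719.7 + 336.6 = 2723.18
Index = 2625.76 / 2723.18 × 100 = 96.4226

96.42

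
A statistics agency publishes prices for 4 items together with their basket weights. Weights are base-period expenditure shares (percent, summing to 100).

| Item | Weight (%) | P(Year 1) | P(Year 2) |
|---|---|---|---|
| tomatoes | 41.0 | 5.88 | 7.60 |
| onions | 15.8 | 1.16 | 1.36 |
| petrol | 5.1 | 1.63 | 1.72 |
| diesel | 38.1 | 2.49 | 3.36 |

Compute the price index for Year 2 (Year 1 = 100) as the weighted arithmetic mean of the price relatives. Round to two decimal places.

128.31

tomatoes: 41.0 × (7.60/5.88) = 41.0 × 1.292517 = 52.9932
onions: 15.8 × (1.36/1.16) = 15.8 × 1.172414 = 18.5241
petrol: 5.1 × (1.72/1.63) = 5.1 × 1.055215 = 5.3816
diesel: 38.1 × (3.36/2.49) = 38.1 × 1.349398 = 51.4120
Index = Σ wᵢ·(p₁ᵢ/p₀ᵢ) = 52.9932 + 18.5241 + 5.3816 + 51.4120 = 128.3110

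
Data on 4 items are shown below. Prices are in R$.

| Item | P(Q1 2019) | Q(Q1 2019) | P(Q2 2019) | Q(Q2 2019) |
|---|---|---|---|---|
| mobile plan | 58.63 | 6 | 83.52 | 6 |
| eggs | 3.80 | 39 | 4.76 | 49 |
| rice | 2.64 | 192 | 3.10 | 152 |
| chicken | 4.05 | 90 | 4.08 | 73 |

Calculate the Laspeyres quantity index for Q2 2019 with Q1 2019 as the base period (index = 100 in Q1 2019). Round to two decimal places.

90.05

Laspeyres quantity index uses base-period prices as weights.
ΣP(Q1 2019)·Q(Q2 2019) = 58.63×6 + 3.80×49 + 2.64×152 + 4.05×73 = 351.78 + 186.2 + 401.28 + 295.65 = 1234.91
ΣP(Q1 2019)·Q(Q1 2019) = 58.63×6 + 3.80×39 + 2.64×192 + 4.05×90 = 351.78 + 148.2 + 506.88 + 364.5 = 1371.36
Index = 1234.91 / 1371.36 × 100 = 90.0500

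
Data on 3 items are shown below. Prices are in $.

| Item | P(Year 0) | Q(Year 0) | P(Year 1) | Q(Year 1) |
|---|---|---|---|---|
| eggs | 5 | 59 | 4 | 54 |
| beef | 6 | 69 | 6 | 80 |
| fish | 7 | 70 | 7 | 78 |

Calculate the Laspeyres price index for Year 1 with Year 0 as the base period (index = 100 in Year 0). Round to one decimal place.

95.1

Laspeyres price index uses base-period quantities as weights.
ΣP(Year 1)·Q(Year 0) = 4×59 + 6×69 + 7×70 = 236 + 414 + 490 = 1140
ΣP(Year 0)·Q(Year 0) = 5×59 + 6×69 + 7×70 = 295 + 414 + 490 = 1199
Index = 1140 / 1199 × 100 = 95.0792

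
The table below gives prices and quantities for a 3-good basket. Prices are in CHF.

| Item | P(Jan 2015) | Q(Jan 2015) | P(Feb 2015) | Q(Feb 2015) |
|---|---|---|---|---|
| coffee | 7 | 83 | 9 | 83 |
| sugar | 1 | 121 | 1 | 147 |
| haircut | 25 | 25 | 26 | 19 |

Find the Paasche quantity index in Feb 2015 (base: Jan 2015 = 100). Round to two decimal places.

Paasche quantity index uses current-period prices as weights.
ΣP(Feb 2015)·Q(Feb 2015) = 9×83 + 1×147 + 26×19 = 747 + 147 + 494 = 1388
ΣP(Feb 2015)·Q(Jan 2015) = 9×83 + 1×121 + 26×25 = 747 + 121 + 650 = 1518
Index = 1388 / 1518 × 100 = 91.4361

91.44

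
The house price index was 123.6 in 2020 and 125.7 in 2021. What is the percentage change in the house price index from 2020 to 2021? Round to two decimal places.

1.70%

Change = (125.7 − 123.6) / 123.6 × 100
       = 2.1 / 123.6 × 100 = 1.6990%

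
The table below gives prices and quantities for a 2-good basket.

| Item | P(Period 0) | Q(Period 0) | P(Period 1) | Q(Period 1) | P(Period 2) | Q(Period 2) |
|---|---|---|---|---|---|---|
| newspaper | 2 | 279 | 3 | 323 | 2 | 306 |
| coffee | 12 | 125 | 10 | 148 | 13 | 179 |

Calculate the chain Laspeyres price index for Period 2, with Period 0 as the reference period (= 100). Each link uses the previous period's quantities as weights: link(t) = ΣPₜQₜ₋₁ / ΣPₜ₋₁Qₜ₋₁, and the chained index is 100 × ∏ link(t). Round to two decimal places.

106.42

Link Period 0→Period 1:
ΣP(Period 1)Q(Period 0) = 3×279 + 10×125 = 837 + 1250 = 2087
ΣP(Period 0)Q(Period 0) = 2×279 + 12×125 = 558 + 1500 = 2058
link = 2087/2058 = 1.014091
Link Period 1→Period 2:
ΣP(Period 2)Q(Period 1) = 2×323 + 13×148 = 646 + 1924 = 2570
ΣP(Period 1)Q(Period 1) = 3×323 + 10×148 = 969 + 1480 = 2449
link = 2570/2449 = 1.049408
Chained index = 100 × 1.014091 × 1.049408 = 106.4195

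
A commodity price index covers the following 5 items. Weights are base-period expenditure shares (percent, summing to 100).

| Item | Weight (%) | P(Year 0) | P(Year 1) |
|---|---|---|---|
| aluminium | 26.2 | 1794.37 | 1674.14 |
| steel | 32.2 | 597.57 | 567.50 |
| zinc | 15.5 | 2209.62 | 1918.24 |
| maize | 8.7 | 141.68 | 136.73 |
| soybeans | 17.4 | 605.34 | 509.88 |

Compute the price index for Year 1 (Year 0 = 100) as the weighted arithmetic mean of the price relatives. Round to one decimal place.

91.5

aluminium: 26.2 × (1674.14/1794.37) = 26.2 × 0.932996 = 24.4445
steel: 32.2 × (567.50/597.57) = 32.2 × 0.949680 = 30.5797
zinc: 15.5 × (1918.24/2209.62) = 15.5 × 0.868131 = 13.4560
maize: 8.7 × (136.73/141.68) = 8.7 × 0.965062 = 8.3960
soybeans: 17.4 × (509.88/605.34) = 17.4 × 0.842303 = 14.6561
Index = Σ wᵢ·(p₁ᵢ/p₀ᵢ) = 24.4445 + 30.5797 + 13.4560 + 8.3960 + 14.6561 = 91.5323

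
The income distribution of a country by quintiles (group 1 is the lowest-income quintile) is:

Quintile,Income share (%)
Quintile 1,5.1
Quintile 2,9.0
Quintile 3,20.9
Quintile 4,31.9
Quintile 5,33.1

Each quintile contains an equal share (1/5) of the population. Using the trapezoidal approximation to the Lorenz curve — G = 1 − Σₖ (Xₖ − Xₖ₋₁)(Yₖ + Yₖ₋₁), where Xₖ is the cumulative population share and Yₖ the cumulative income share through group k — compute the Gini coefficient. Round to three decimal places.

0.316

Cumulative income shares Yₖ: 0.0510, 0.1410, 0.3500, 0.6690, 1.0000
Σ (Xₖ−Xₖ₋₁)(Yₖ+Yₖ₋₁) = (1/5)(0.0510+0.0000) + (1/5)(0.1410+0.0510) + (1/5)(0.3500+0.1410) + (1/5)(0.6690+0.3500) + (1/5)(1.0000+0.6690)
  = 0.0102 + 0.0384 + 0.0982 + 0.2038 + 0.3338 = 0.6844
G = 1 − 0.6844 = 0.3156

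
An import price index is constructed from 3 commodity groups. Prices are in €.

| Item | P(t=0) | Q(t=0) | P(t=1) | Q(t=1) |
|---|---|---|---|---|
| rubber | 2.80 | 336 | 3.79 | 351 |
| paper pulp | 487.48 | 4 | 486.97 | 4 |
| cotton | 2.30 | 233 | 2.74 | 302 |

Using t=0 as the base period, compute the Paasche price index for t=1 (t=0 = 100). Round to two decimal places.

Paasche price index uses current-period quantities as weights.
ΣP(t=1)·Q(t=1) = 3.79×351 + 486.97×4 + 2.74×302 = 1330.29 + 1947.88 + 827.48 = 4105.65
ΣP(t=0)·Q(t=1) = 2.80×351 + 487.48×4 + 2.30×302 = 982.8 + 1949.92 + 694.6 = 3627.32
Index = 4105.65 / 3627.32 × 100 = 113.1869

113.19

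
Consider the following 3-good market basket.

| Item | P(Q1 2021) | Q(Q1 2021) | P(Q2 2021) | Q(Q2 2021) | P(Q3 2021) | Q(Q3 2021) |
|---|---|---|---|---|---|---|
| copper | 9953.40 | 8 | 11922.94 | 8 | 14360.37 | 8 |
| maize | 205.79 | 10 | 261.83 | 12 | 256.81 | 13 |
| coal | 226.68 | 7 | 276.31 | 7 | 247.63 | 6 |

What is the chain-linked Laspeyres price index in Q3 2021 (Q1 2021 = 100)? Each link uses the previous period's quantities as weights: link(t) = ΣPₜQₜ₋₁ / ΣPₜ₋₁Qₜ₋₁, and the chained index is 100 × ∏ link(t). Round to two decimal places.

142.99

Link Q1 2021→Q2 2021:
ΣP(Q2 2021)Q(Q1 2021) = 11922.94×8 + 261.83×10 + 276.31×7 = 95383.52 + 2618.3 + 1934.17 = 99935.99
ΣP(Q1 2021)Q(Q1 2021) = 9953.40×8 + 205.79×10 + 226.68×7 = 79627.2 + 2057.9 + 1586.76 = 83271.86
link = 99935.99/83271.86 = 1.200117
Link Q2 2021→Q3 2021:
ΣP(Q3 2021)Q(Q2 2021) = 14360.37×8 + 256.81×12 + 247.63×7 = 114882.96 + 3081.72 + 1733.41 = 119698.09
ΣP(Q2 2021)Q(Q2 2021) = 11922.94×8 + 261.83×12 + 276.31×7 = 95383.52 + 3141.96 + 1934.17 = 100459.65
link = 119698.09/100459.65 = 1.191504
Chained index = 100 × 1.200117 × 1.191504 = 142.9945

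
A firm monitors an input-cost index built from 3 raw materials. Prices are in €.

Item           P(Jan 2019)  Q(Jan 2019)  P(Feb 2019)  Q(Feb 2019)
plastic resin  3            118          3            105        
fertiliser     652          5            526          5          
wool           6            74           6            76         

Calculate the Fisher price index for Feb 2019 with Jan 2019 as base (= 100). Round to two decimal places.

Laspeyres component (base-period weights):
ΣP(Feb 2019)Q(Jan 2019) = 3×118 + 526×5 + 6×74 = 354 + 2630 + 444 = 3428
ΣP(Jan 2019)Q(Jan 2019) = 3×118 + 652×5 + 6×74 = 354 + 3260 + 444 = 4058
L = 3428 / 4058 × 100 = 84.4751
Paasche component (current-period weights):
ΣP(Feb 2019)Q(Feb 2019) = 3×105 + 526×5 + 6×76 = 315 + 2630 + 456 = 3401
ΣP(Jan 2019)Q(Feb 2019) = 3×105 + 652×5 + 6×76 = 315 + 3260 + 456 = 4031
P = 3401 / 4031 × 100 = 84.3711
Fisher = √(L × P) = √(84.4751 × 84.3711) = 84.4231

84.42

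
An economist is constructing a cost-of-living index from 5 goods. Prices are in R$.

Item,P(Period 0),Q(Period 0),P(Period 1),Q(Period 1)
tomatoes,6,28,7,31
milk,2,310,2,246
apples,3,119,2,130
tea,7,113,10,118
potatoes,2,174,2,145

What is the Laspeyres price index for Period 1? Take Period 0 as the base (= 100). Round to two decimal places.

110.86

Laspeyres price index uses base-period quantities as weights.
ΣP(Period 1)·Q(Period 0) = 7×28 + 2×310 + 2×119 + 10×113 + 2×174 = 196 + 620 + 238 + 1130 + 348 = 2532
ΣP(Period 0)·Q(Period 0) = 6×28 + 2×310 + 3×119 + 7×113 + 2×174 = 168 + 620 + 357 + 791 + 348 = 2284
Index = 2532 / 2284 × 100 = 110.8581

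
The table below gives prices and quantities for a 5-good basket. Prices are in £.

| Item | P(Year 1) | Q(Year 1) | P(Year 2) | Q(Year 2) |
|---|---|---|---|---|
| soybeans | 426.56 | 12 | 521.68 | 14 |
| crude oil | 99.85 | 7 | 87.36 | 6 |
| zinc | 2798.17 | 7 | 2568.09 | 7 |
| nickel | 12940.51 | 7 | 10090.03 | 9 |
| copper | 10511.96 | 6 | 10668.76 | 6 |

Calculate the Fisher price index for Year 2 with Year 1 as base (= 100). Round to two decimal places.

Laspeyres component (base-period weights):
ΣP(Year 2)Q(Year 1) = 521.68×12 + 87.36×7 + 2568.09×7 + 10090.03×7 + 10668.76×6 = 6260.16 + 611.52 + 17976.63 + 70630.21 + 64012.56 = 159491.08
ΣP(Year 1)Q(Year 1) = 426.56×12 + 99.85×7 + 2798.17×7 + 12940.51×7 + 10511.96×6 = 5118.72 + 698.95 + 19587.19 + 90583.57 + 63071.76 = 179060.19
L = 159491.08 / 179060.19 × 100 = 89.0712
Paasche component (current-period weights):
ΣP(Year 2)Q(Year 2) = 521.68×14 + 87.36×6 + 2568.09×7 + 10090.03×9 + 10668.76×6 = 7303.52 + 524.16 + 17976.63 + 90810.27 + 64012.56 = 180627.14
ΣP(Year 1)Q(Year 2) = 426.56×14 + 99.85×6 + 2798.17×7 + 12940.51×9 + 10511.96×6 = 5971.84 + 599.1 + 19587.19 + 116464.59 + 63071.76 = 205694.48
P = 180627.14 / 205694.48 × 100 = 87.8133
Fisher = √(L × P) = √(89.0712 × 87.8133) = 88.4400

88.44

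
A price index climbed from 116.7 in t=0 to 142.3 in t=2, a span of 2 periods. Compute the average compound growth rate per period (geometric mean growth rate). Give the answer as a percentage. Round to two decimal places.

10.42%

Growth factor = (142.3/116.7)^(1/2) = (1.219366)^(1/2) = 1.104249
Growth rate = 1.104249 − 1 = 0.104249 = 10.4249%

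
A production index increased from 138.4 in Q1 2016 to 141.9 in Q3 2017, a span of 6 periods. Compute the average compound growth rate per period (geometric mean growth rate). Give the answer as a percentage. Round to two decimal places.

Growth factor = (141.9/138.4)^(1/6) = (1.025289)^(1/6) = 1.004171
Growth rate = 1.004171 − 1 = 0.004171 = 0.4171%

0.42%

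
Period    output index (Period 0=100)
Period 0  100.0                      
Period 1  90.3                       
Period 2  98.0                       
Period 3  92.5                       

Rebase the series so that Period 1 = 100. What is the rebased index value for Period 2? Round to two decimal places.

Rebased(Period 2) = 98.0 / 90.3 × 100 = 108.5271

108.53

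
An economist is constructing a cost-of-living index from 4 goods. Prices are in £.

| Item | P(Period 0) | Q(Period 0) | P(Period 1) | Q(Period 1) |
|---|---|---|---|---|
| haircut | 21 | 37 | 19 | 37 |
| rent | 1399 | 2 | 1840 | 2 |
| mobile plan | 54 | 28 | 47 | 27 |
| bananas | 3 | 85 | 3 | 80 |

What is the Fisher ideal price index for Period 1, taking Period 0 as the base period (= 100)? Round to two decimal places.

Laspeyres component (base-period weights):
ΣP(Period 1)Q(Period 0) = 19×37 + 1840×2 + 47×28 + 3×85 = 703 + 3680 + 1316 + 255 = 5954
ΣP(Period 0)Q(Period 0) = 21×37 + 1399×2 + 54×28 + 3×85 = 777 + 2798 + 1512 + 255 = 5342
L = 5954 / 5342 × 100 = 111.4564
Paasche component (current-period weights):
ΣP(Period 1)Q(Period 1) = 19×37 + 1840×2 + 47×27 + 3×80 = 703 + 3680 + 1269 + 240 = 5892
ΣP(Period 0)Q(Period 1) = 21×37 + 1399×2 + 54×27 + 3×80 = 777 + 2798 + 1458 + 240 = 5273
P = 5892 / 5273 × 100 = 111.7390
Fisher = √(L × P) = √(111.4564 × 111.7390) = 111.5976

111.60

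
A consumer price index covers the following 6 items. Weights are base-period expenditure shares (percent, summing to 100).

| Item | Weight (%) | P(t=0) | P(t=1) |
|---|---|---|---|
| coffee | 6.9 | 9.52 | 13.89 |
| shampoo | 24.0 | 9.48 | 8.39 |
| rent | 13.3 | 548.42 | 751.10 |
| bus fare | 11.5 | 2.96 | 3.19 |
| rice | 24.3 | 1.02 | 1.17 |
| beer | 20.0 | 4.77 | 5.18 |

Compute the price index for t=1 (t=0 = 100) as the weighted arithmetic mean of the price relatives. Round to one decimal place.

111.5

coffee: 6.9 × (13.89/9.52) = 6.9 × 1.459034 = 10.0673
shampoo: 24.0 × (8.39/9.48) = 24.0 × 0.885021 = 21.2405
rent: 13.3 × (751.10/548.42) = 13.3 × 1.369571 = 18.2153
bus fare: 11.5 × (3.19/2.96) = 11.5 × 1.077703 = 12.3936
rice: 24.3 × (1.17/1.02) = 24.3 × 1.147059 = 27.8735
beer: 20.0 × (5.18/4.77) = 20.0 × 1.085954 = 21.7191
Index = Σ wᵢ·(p₁ᵢ/p₀ᵢ) = 10.0673 + 21.2405 + 18.2153 + 12.3936 + 27.8735 + 21.7191 = 111.5093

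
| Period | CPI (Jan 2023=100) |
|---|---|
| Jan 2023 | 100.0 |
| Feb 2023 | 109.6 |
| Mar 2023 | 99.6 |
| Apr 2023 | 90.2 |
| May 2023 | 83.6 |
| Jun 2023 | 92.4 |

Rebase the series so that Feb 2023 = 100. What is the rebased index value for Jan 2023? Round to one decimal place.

91.2

Rebased(Jan 2023) = 100.0 / 109.6 × 100 = 91.2409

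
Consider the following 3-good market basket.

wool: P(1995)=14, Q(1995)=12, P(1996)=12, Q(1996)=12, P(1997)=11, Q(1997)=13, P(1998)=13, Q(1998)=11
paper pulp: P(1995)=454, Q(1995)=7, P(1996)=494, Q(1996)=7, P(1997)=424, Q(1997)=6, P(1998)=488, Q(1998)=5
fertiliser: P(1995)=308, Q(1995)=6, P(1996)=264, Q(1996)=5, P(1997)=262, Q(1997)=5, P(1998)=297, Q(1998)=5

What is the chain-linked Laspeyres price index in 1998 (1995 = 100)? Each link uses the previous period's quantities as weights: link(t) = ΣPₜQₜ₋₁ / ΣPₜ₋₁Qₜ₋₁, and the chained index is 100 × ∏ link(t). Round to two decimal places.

102.55

Link 1995→1996:
ΣP(1996)Q(1995) = 12×12 + 494×7 + 264×6 = 144 + 3458 + 1584 = 5186
ΣP(1995)Q(1995) = 14×12 + 454×7 + 308×6 = 168 + 3178 + 1848 = 5194
link = 5186/5194 = 0.998460
Link 1996→1997:
ΣP(1997)Q(1996) = 11×12 + 424×7 + 262×5 = 132 + 2968 + 1310 = 4410
ΣP(1996)Q(1996) = 12×12 + 494×7 + 264×5 = 144 + 3458 + 1320 = 4922
link = 4410/4922 = 0.895977
Link 1997→1998:
ΣP(1998)Q(1997) = 13×13 + 488×6 + 297×5 = 169 + 2928 + 1485 = 4582
ΣP(1997)Q(1997) = 11×13 + 424×6 + 262×5 = 143 + 2544 + 1310 = 3997
link = 4582/3997 = 1.146360
Chained index = 100 × 0.998460 × 0.895977 × 1.146360 = 102.5530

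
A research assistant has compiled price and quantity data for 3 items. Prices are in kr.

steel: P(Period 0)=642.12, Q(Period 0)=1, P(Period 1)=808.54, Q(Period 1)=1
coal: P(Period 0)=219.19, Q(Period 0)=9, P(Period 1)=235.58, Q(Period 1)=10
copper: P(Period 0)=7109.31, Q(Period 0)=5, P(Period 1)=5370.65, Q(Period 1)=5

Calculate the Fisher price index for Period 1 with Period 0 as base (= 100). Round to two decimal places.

Laspeyres component (base-period weights):
ΣP(Period 1)Q(Period 0) = 808.54×1 + 235.58×9 + 5370.65×5 = 808.54 + 2120.22 + 26853.25 = 29782.01
ΣP(Period 0)Q(Period 0) = 642.12×1 + 219.19×9 + 7109.31×5 = 642.12 + 1972.71 + 35546.55 = 38161.38
L = 29782.01 / 38161.38 × 100 = 78.0423
Paasche component (current-period weights):
ΣP(Period 1)Q(Period 1) = 808.54×1 + 235.58×10 + 5370.65×5 = 808.54 + 2355.8 + 26853.25 = 30017.59
ΣP(Period 0)Q(Period 1) = 642.12×1 + 219.19×10 + 7109.31×5 = 642.12 + 2191.9 + 35546.55 = 38380.57
P = 30017.59 / 38380.57 × 100 = 78.2104
Fisher = √(L × P) = √(78.0423 × 78.2104) = 78.1263

78.13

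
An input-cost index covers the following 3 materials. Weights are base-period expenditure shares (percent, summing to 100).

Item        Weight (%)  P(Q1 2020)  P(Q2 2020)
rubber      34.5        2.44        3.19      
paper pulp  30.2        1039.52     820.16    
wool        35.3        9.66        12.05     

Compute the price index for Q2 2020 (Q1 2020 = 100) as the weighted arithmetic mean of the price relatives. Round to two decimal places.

rubber: 34.5 × (3.19/2.44) = 34.5 × 1.307377 = 45.1045
paper pulp: 30.2 × (820.16/1039.52) = 30.2 × 0.788980 = 23.8272
wool: 35.3 × (12.05/9.66) = 35.3 × 1.247412 = 44.0336
Index = Σ wᵢ·(p₁ᵢ/p₀ᵢ) = 45.1045 + 23.8272 + 44.0336 = 112.9653

112.97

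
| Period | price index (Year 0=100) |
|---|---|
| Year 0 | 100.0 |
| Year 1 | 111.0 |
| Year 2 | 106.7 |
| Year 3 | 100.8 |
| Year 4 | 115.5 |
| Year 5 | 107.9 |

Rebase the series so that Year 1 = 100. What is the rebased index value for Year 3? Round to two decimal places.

90.81

Rebased(Year 3) = 100.8 / 111.0 × 100 = 90.8108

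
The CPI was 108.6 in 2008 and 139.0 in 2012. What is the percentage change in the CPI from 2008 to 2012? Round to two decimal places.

27.99%

Change = (139.0 − 108.6) / 108.6 × 100
       = 30.4 / 108.6 × 100 = 27.9926%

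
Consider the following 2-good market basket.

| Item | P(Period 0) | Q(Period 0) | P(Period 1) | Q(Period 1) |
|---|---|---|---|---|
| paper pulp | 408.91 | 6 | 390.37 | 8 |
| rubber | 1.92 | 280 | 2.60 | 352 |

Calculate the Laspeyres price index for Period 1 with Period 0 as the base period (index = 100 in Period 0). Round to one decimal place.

102.6

Laspeyres price index uses base-period quantities as weights.
ΣP(Period 1)·Q(Period 0) = 390.37×6 + 2.60×280 = 2342.22 + 728 = 3070.22
ΣP(Period 0)·Q(Period 0) = 408.91×6 + 1.92×280 = 2453.46 + 537.6 = 2991.06
Index = 3070.22 / 2991.06 × 100 = 102.6466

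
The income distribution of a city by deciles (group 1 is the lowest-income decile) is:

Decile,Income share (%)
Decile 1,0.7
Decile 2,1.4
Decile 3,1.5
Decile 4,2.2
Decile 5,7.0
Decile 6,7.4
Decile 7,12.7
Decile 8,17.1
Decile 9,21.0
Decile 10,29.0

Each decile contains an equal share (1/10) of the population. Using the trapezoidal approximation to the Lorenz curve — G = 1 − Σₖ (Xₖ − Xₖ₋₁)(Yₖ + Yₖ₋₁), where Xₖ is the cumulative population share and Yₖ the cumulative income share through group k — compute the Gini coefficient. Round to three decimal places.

0.502

Cumulative income shares Yₖ: 0.0070, 0.0210, 0.0360, 0.0580, 0.1280, 0.2020, 0.3290, 0.5000, 0.7100, 1.0000
Σ (Xₖ−Xₖ₋₁)(Yₖ+Yₖ₋₁) = (1/10)(0.0070+0.0000) + (1/10)(0.0210+0.0070) + (1/10)(0.0360+0.0210) + (1/10)(0.0580+0.0360) + (1/10)(0.1280+0.0580) + (1/10)(0.2020+0.1280) + (1/10)(0.3290+0.2020) + (1/10)(0.5000+0.3290) + (1/10)(0.7100+0.5000) + (1/10)(1.0000+0.7100)
  = 0.0007 + 0.0028 + 0.0057 + 0.0094 + 0.0186 + 0.0330 + 0.0531 + 0.0829 + 0.1210 + 0.1710 = 0.4982
G = 1 − 0.4982 = 0.5018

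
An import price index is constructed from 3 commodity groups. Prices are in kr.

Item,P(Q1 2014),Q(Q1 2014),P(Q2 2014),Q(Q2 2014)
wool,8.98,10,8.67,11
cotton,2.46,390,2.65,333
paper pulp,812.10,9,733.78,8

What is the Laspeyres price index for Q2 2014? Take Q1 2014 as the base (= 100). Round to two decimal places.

Laspeyres price index uses base-period quantities as weights.
ΣP(Q2 2014)·Q(Q1 2014) = 8.67×10 + 2.65×390 + 733.78×9 = 86.7 + 1033.5 + 6604.02 = 7724.22
ΣP(Q1 2014)·Q(Q1 2014) = 8.98×10 + 2.46×390 + 812.10×9 = 89.8 + 959.4 + 7308.9 = 8358.1
Index = 7724.22 / 8358.1 × 100 = 92.4160

92.42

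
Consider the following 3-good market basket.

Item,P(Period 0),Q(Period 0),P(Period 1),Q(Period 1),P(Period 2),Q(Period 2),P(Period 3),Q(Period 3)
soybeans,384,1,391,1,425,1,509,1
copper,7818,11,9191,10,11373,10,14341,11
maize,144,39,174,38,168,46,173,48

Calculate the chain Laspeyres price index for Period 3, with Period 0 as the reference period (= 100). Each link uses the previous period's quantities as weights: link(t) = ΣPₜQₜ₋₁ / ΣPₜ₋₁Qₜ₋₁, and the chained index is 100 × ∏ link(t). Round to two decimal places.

Link Period 0→Period 1:
ΣP(Period 1)Q(Period 0) = 391×1 + 9191×11 + 174×39 = 391 + 101101 + 6786 = 108278
ΣP(Period 0)Q(Period 0) = 384×1 + 7818×11 + 144×39 = 384 + 85998 + 5616 = 91998
link = 108278/91998 = 1.176960
Link Period 1→Period 2:
ΣP(Period 2)Q(Period 1) = 425×1 + 11373×10 + 168×38 = 425 + 113730 + 6384 = 120539
ΣP(Period 1)Q(Period 1) = 391×1 + 9191×10 + 174×38 = 391 + 91910 + 6612 = 98913
link = 120539/98913 = 1.218637
Link Period 2→Period 3:
ΣP(Period 3)Q(Period 2) = 509×1 + 14341×10 + 173×46 = 509 + 143410 + 7958 = 151877
ΣP(Period 2)Q(Period 2) = 425×1 + 11373×10 + 168×46 = 425 + 113730 + 7728 = 121883
link = 151877/121883 = 1.246088
Chained index = 100 × 1.176960 × 1.218637 × 1.246088 = 178.7248

178.72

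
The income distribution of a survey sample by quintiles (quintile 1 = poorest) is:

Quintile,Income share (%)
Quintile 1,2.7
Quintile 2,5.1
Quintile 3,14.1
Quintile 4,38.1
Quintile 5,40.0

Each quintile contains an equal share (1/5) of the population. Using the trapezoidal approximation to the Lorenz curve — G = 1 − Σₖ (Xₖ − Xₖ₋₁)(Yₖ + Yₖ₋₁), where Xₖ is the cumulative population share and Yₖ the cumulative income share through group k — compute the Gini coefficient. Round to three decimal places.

Cumulative income shares Yₖ: 0.0270, 0.0780, 0.2190, 0.6000, 1.0000
Σ (Xₖ−Xₖ₋₁)(Yₖ+Yₖ₋₁) = (1/5)(0.0270+0.0000) + (1/5)(0.0780+0.0270) + (1/5)(0.2190+0.0780) + (1/5)(0.6000+0.2190) + (1/5)(1.0000+0.6000)
  = 0.0054 + 0.0210 + 0.0594 + 0.1638 + 0.3200 = 0.5696
G = 1 − 0.5696 = 0.4304

0.430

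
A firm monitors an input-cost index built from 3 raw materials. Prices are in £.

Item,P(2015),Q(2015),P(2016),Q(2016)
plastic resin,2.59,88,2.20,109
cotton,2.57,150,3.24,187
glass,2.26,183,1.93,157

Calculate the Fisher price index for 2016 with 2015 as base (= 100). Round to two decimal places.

Laspeyres component (base-period weights):
ΣP(2016)Q(2015) = 2.20×88 + 3.24×150 + 1.93×183 = 193.6 + 486 + 353.19 = 1032.79
ΣP(2015)Q(2015) = 2.59×88 + 2.57×150 + 2.26×183 = 227.92 + 385.5 + 413.58 = 1027
L = 1032.79 / 1027 × 100 = 100.5638
Paasche component (current-period weights):
ΣP(2016)Q(2016) = 2.20×109 + 3.24×187 + 1.93×157 = 239.8 + 605.88 + 303.01 = 1148.69
ΣP(2015)Q(2016) = 2.59×109 + 2.57×187 + 2.26×157 = 282.31 + 480.59 + 354.82 = 1117.72
P = 1148.69 / 1117.72 × 100 = 102.7708
Fisher = √(L × P) = √(100.5638 × 102.7708) = 101.6613

101.66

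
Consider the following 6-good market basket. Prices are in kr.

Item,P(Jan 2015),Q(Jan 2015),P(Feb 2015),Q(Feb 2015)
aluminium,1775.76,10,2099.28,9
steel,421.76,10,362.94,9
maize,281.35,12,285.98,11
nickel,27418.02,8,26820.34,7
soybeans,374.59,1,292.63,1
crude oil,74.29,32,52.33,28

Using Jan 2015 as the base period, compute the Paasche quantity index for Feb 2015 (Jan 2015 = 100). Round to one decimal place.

Paasche quantity index uses current-period prices as weights.
ΣP(Feb 2015)·Q(Feb 2015) = 2099.28×9 + 362.94×9 + 285.98×11 + 26820.34×7 + 292.63×1 + 52.33×28 = 18893.52 + 3266.46 + 3145.78 + 187742.38 + 292.63 + 1465.24 = 214806.01
ΣP(Feb 2015)·Q(Jan 2015) = 2099.28×10 + 362.94×10 + 285.98×12 + 26820.34×8 + 292.63×1 + 52.33×32 = 20992.8 + 3629.4 + 3431.76 + 214562.72 + 292.63 + 1674.56 = 244583.87
Index = 214806.01 / 244583.87 × 100 = 87.8251

87.8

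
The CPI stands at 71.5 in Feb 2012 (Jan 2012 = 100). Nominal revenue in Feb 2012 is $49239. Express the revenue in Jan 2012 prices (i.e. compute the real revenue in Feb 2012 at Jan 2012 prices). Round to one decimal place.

Real = Nominal ÷ (Index/100) = 49239 ÷ (71.5/100)
     = 49239 ÷ 0.715 = 68865.7343

68865.7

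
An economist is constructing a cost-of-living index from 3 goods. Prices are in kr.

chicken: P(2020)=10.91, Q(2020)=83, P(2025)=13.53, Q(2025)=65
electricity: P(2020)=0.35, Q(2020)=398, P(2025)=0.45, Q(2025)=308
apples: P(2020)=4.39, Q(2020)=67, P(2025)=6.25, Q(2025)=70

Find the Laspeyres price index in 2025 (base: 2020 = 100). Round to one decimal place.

Laspeyres price index uses base-period quantities as weights.
ΣP(2025)·Q(2020) = 13.53×83 + 0.45×398 + 6.25×67 = 1122.99 + 179.1 + 418.75 = 1720.84
ΣP(2020)·Q(2020) = 10.91×83 + 0.35×398 + 4.39×67 = 905.53 + 139.3 + 294.13 = 1338.96
Index = 1720.84 / 1338.96 × 100 = 128.5206

128.5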